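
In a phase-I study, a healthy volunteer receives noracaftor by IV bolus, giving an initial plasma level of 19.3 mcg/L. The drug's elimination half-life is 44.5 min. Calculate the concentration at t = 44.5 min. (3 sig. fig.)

9.65 mcg/L

k = ln 2 / 44.5 = 0.01558 min⁻¹
44.5 min is 1.000 half-lives, so C = 19.3 × (1/2)^1.000 = 19.3 × 0.5000 ≈ 9.65 mcg/L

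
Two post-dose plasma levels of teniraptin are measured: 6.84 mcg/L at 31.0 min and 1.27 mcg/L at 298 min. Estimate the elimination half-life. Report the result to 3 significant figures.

110 minutes

k = ln(C₁/C₂) / (t₂ − t₁) = ln(6.84/1.27) / (298 − 31.0)
  = 1.684 / 267.0 = 0.006306 min⁻¹
t½ = ln 2 / k = ln 2 / 0.006306 ≈ 110 minutes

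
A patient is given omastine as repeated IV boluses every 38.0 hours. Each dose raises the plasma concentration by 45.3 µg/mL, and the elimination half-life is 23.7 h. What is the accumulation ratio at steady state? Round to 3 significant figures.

k = ln 2 / 23.7 = 0.02925 h⁻¹
Fraction remaining after one interval: e^(−kτ) = e^(−0.02925 × 38.0) = 0.3291
R = 1 / (1 − 0.3291) = 1 / 0.6709 ≈ 1.49

1.49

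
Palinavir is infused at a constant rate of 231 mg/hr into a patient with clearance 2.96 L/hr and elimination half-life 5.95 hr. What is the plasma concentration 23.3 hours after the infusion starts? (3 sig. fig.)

Css = rate / CL = 231 / 2.96 = 78.04 µg/mL
k = ln 2 / 5.95 = 0.1165 hr⁻¹
C(t) = Css (1 − e^(−kt)) = 78.04 × (1 − e^(−2.714)) = 78.04 × 0.9338 ≈ 72.9 µg/mL

72.9 µg/mL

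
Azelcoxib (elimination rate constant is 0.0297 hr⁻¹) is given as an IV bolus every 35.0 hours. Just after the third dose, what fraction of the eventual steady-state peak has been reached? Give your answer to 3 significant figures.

0.956

f_n = 1 − e^(−nkτ) = 1 − e^(−3 × 0.02970 × 35.0) = 1 − e^(−3.119) = 1 − 0.04422 ≈ 0.956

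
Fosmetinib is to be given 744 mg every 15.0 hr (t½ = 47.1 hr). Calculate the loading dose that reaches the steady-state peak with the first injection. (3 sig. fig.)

3760 mg

k = ln 2 / 47.1 = 0.01472 hr⁻¹
Accumulation ratio R = 1 / (1 − e^(−kτ)) = 1 / (1 − e^(−0.01472×15.0)) = 1 / (1 − 0.8019) = 5.048
Loading dose = maintenance dose × R = 744 × 5.048 ≈ 3760 mg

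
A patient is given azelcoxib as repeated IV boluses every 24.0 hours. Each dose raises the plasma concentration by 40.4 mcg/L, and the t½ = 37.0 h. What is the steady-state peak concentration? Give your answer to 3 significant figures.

k = ln 2 / 37.0 = 0.01873 h⁻¹
Fraction remaining after one interval: e^(−kτ) = e^(−0.01873 × 24.0) = 0.6379
R = 1 / (1 − 0.6379) = 2.761
Css,max = 40.4 × 2.761 ≈ 112 mcg/L

112 mcg/L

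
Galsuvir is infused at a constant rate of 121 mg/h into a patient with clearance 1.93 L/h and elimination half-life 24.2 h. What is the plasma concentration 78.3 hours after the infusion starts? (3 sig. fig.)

Css = rate / CL = 121 / 1.93 = 62.69 µg/mL
k = ln 2 / 24.2 = 0.02864 h⁻¹
C(t) = Css (1 − e^(−kt)) = 62.69 × (1 − e^(−2.243)) = 62.69 × 0.8938 ≈ 56.0 µg/mL

56.0 µg/mL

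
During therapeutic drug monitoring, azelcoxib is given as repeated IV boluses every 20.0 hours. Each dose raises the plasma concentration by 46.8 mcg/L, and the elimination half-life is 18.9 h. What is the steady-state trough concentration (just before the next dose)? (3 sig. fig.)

k = ln 2 / 18.9 = 0.03667 h⁻¹
Fraction remaining after one interval: e^(−kτ) = e^(−0.03667 × 20.0) = 0.4802
R = 1 / (1 − 0.4802) = 1.924
Css,max = 46.8 × 1.924 = 90.04 mcg/L
Css,min = Css,max × e^(−kτ) = 90.04 × 0.4802 ≈ 43.2 mcg/L

43.2 mcg/L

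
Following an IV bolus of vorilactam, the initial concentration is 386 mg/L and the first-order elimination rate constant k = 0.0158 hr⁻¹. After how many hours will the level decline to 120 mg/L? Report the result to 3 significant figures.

73.9 hours

C(t) = C₀ e^(−kt)  ⇒  t = ln(C₀/C) / k
t = ln(386/120) / 0.01580 = 1.168 / 0.01580 ≈ 73.9 hours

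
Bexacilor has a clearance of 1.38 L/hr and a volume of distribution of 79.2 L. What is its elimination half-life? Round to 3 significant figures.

39.8 hours

k = CL / V = 1.38 / 79.2 = 0.01742 hr⁻¹
t½ = ln 2 / k = ln 2 / 0.01742 ≈ 39.8 hours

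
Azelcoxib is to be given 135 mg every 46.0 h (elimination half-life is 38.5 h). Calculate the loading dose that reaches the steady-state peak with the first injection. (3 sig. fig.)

k = ln 2 / 38.5 = 0.01800 h⁻¹
Accumulation ratio R = 1 / (1 − e^(−kτ)) = 1 / (1 − e^(−0.01800×46.0)) = 1 / (1 − 0.4368) = 1.776
Loading dose = maintenance dose × R = 135 × 1.776 ≈ 240 mg

240 mg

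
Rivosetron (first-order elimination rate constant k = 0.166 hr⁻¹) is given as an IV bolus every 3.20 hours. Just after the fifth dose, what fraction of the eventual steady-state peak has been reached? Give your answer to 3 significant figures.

0.930

f_n = 1 − e^(−nkτ) = 1 − e^(−5 × 0.1660 × 3.20) = 1 − e^(−2.656) = 1 − 0.07023 ≈ 0.930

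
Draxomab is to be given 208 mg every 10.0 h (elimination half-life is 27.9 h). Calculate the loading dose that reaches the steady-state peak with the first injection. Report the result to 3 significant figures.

946 mg

k = ln 2 / 27.9 = 0.02484 h⁻¹
Accumulation ratio R = 1 / (1 − e^(−kτ)) = 1 / (1 − e^(−0.02484×10.0)) = 1 / (1 − 0.7800) = 4.546
Loading dose = maintenance dose × R = 208 × 4.546 ≈ 946 mg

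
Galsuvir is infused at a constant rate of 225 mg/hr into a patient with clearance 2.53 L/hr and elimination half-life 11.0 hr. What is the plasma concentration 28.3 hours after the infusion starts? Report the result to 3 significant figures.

74.0 µg/mL

Css = rate / CL = 225 / 2.53 = 88.93 µg/mL
k = ln 2 / 11.0 = 0.06301 hr⁻¹
C(t) = Css (1 − e^(−kt)) = 88.93 × (1 − e^(−1.783)) = 88.93 × 0.8319 ≈ 74.0 µg/mL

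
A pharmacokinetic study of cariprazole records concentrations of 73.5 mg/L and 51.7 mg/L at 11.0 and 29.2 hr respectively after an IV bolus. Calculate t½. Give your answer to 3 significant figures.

35.9 hours

k = ln(C₁/C₂) / (t₂ − t₁) = ln(73.5/51.7) / (29.2 − 11.0)
  = 0.3518 / 18.20 = 0.01933 hr⁻¹
t½ = ln 2 / k = ln 2 / 0.01933 ≈ 35.9 hours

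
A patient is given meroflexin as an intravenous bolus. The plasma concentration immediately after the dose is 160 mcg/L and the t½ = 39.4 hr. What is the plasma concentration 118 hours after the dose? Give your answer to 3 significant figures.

k = ln 2 / 39.4 = 0.01759 hr⁻¹
118 hr is 2.995 half-lives, so C = 160 × (1/2)^2.995 = 160 × 0.1254 ≈ 20.1 mcg/L

20.1 mcg/L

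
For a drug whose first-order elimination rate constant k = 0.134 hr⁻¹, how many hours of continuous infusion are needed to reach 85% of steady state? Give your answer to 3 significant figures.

14.2 hours

f = 1 − e^(−kt)  ⇒  t = −ln(1 − f) / k
t = −ln(1 − 0.85) / 0.1340 = 1.897 / 0.1340 ≈ 14.2 hours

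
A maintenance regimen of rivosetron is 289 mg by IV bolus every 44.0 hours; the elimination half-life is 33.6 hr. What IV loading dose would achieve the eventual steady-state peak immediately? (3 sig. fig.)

k = ln 2 / 33.6 = 0.02063 hr⁻¹
Accumulation ratio R = 1 / (1 − e^(−kτ)) = 1 / (1 − e^(−0.02063×44.0)) = 1 / (1 − 0.4035) = 1.676
Loading dose = maintenance dose × R = 289 × 1.676 ≈ 484 mg

484 mg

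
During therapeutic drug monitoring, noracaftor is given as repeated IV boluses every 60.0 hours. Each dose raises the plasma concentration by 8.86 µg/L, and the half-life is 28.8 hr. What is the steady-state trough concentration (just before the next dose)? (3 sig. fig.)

2.74 µg/L

k = ln 2 / 28.8 = 0.02407 hr⁻¹
Fraction remaining after one interval: e^(−kτ) = e^(−0.02407 × 60.0) = 0.2360
R = 1 / (1 − 0.2360) = 1.309
Css,max = 8.86 × 1.309 = 11.60 µg/L
Css,min = Css,max × e^(−kτ) = 11.60 × 0.2360 ≈ 2.74 µg/L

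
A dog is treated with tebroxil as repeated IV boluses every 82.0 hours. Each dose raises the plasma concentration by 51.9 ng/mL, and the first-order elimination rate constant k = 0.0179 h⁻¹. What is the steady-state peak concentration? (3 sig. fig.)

Fraction remaining after one interval: e^(−kτ) = e^(−0.01790 × 82.0) = 0.2304
R = 1 / (1 − 0.2304) = 1.299
Css,max = 51.9 × 1.299 ≈ 67.4 ng/mL

67.4 ng/mL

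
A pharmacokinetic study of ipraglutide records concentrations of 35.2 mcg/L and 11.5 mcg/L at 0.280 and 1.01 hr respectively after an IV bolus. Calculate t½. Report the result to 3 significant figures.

0.452 hours

k = ln(C₁/C₂) / (t₂ − t₁) = ln(35.2/11.5) / (1.01 − 0.280)
  = 1.119 / 0.7300 = 1.532 hr⁻¹
t½ = ln 2 / k = ln 2 / 1.532 ≈ 0.452 hours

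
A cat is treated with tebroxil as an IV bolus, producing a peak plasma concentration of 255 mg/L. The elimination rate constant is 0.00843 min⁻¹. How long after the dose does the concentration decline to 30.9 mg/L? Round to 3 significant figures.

250 minutes

C(t) = C₀ e^(−kt)  ⇒  t = ln(C₀/C) / k
t = ln(255/30.9) / 0.008430 = 2.111 / 0.008430 ≈ 250 minutes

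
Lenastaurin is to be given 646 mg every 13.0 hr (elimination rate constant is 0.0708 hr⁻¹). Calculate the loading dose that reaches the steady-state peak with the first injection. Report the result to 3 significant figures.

Accumulation ratio R = 1 / (1 − e^(−kτ)) = 1 / (1 − e^(−0.07080×13.0)) = 1 / (1 − 0.3984) = 1.662
Loading dose = maintenance dose × R = 646 × 1.662 ≈ 1070 mg

1070 mg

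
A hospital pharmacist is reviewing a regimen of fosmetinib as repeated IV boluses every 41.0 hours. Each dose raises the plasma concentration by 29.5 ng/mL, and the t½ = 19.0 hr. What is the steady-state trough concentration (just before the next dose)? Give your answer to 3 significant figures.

8.52 ng/mL

k = ln 2 / 19.0 = 0.03648 hr⁻¹
Fraction remaining after one interval: e^(−kτ) = e^(−0.03648 × 41.0) = 0.2241
R = 1 / (1 − 0.2241) = 1.289
Css,max = 29.5 × 1.289 = 38.02 ng/mL
Css,min = Css,max × e^(−kτ) = 38.02 × 0.2241 ≈ 8.52 ng/mL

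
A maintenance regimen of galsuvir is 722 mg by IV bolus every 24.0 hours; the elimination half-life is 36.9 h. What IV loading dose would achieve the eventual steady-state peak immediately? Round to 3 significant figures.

1990 mg

k = ln 2 / 36.9 = 0.01878 h⁻¹
Accumulation ratio R = 1 / (1 − e^(−kτ)) = 1 / (1 − e^(−0.01878×24.0)) = 1 / (1 − 0.6371) = 2.756
Loading dose = maintenance dose × R = 722 × 2.756 ≈ 1990 mg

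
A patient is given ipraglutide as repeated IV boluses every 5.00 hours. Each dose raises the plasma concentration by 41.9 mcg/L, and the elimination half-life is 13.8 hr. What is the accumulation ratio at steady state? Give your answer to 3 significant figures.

k = ln 2 / 13.8 = 0.05023 hr⁻¹
Fraction remaining after one interval: e^(−kτ) = e^(−0.05023 × 5.00) = 0.7779
R = 1 / (1 − 0.7779) = 1 / 0.2221 ≈ 4.50

4.50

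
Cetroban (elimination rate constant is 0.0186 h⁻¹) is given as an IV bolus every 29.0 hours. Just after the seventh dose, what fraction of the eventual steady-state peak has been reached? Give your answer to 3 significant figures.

0.977

f_n = 1 − e^(−nkτ) = 1 − e^(−7 × 0.01860 × 29.0) = 1 − e^(−3.776) = 1 − 0.02292 ≈ 0.977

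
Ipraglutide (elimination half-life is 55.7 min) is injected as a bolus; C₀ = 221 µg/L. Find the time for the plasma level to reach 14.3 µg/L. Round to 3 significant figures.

220 minutes

k = ln 2 / 55.7 = 0.01244 min⁻¹
C(t) = C₀ e^(−kt)  ⇒  t = ln(C₀/C) / k
t = ln(221/14.3) / 0.01244 = 2.738 / 0.01244 ≈ 220 minutes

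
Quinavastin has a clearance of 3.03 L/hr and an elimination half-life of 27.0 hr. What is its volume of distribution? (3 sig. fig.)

118 L

k = ln 2 / t½ = ln 2 / 27.0 = 0.02567 hr⁻¹
V = CL / k = 3.03 / 0.02567 ≈ 118 L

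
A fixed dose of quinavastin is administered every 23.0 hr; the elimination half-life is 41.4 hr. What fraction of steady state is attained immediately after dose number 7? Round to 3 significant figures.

k = ln 2 / 41.4 = 0.01674 hr⁻¹
f_n = 1 − e^(−nkτ) = 1 − e^(−7 × 0.01674 × 23.0) = 1 − e^(−2.696) = 1 − 0.06750 ≈ 0.932

0.932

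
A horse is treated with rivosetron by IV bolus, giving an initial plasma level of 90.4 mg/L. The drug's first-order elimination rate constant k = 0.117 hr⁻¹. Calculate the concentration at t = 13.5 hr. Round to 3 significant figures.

C(t) = C₀ e^(−kt) = 90.4 × e^(−0.1170 × 13.5) = 90.4 × e^(−1.580) = 90.4 × 0.2061 ≈ 18.6 mg/L

18.6 mg/L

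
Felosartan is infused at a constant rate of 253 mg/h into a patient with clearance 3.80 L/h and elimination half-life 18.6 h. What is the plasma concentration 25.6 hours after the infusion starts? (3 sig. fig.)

Css = rate / CL = 253 / 3.80 = 66.58 mg/L
k = ln 2 / 18.6 = 0.03727 h⁻¹
C(t) = Css (1 − e^(−kt)) = 66.58 × (1 − e^(−0.9540)) = 66.58 × 0.6148 ≈ 40.9 mg/L

40.9 mg/L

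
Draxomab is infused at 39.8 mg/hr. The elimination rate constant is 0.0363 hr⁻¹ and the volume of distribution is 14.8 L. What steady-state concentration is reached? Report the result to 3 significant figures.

CL = k · V = 0.0363 × 14.8 = 0.5372 L/hr
Css = rate / CL = 39.8 / 0.5372 ≈ 74.1 µg/mL

74.1 µg/mL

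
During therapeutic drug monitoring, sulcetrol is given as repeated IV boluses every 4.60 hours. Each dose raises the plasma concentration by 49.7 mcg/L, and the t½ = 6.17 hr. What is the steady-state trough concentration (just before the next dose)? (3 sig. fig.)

k = ln 2 / 6.17 = 0.1123 hr⁻¹
Fraction remaining after one interval: e^(−kτ) = e^(−0.1123 × 4.60) = 0.5964
R = 1 / (1 − 0.5964) = 2.478
Css,max = 49.7 × 2.478 = 123.2 mcg/L
Css,min = Css,max × e^(−kτ) = 123.2 × 0.5964 ≈ 73.5 mcg/L

73.5 mcg/L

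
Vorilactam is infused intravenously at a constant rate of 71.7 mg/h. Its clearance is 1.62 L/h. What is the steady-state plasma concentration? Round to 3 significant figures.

Css = infusion rate / CL = 71.7 / 1.62 ≈ 44.3 µg/mL

44.3 µg/mL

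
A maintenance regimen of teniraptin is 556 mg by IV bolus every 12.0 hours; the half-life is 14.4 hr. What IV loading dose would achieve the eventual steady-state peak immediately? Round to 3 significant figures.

1270 mg

k = ln 2 / 14.4 = 0.04814 hr⁻¹
Accumulation ratio R = 1 / (1 − e^(−kτ)) = 1 / (1 − e^(−0.04814×12.0)) = 1 / (1 − 0.5612) = 2.279
Loading dose = maintenance dose × R = 556 × 2.279 ≈ 1270 mg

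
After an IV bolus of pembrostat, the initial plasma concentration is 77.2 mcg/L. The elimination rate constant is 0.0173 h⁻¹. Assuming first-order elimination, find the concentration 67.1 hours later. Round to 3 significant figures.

24.2 mcg/L

C(t) = C₀ e^(−kt) = 77.2 × e^(−0.01730 × 67.1) = 77.2 × e^(−1.161) = 77.2 × 0.3132 ≈ 24.2 mcg/L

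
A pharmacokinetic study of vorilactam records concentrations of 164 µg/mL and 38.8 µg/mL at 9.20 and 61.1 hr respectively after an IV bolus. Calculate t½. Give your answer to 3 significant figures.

25.0 hours

k = ln(C₁/C₂) / (t₂ − t₁) = ln(164/38.8) / (61.1 − 9.20)
  = 1.441 / 51.90 = 0.02777 hr⁻¹
t½ = ln 2 / k = ln 2 / 0.02777 ≈ 25.0 hours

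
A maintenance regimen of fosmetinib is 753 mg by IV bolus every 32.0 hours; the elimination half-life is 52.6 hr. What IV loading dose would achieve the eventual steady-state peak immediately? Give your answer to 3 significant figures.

k = ln 2 / 52.6 = 0.01318 hr⁻¹
Accumulation ratio R = 1 / (1 − e^(−kτ)) = 1 / (1 − e^(−0.01318×32.0)) = 1 / (1 − 0.6559) = 2.906
Loading dose = maintenance dose × R = 753 × 2.906 ≈ 2190 mg

2190 mg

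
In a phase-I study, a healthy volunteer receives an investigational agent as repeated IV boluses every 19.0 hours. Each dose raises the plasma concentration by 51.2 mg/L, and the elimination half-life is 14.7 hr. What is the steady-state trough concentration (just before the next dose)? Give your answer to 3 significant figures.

k = ln 2 / 14.7 = 0.04715 hr⁻¹
Fraction remaining after one interval: e^(−kτ) = e^(−0.04715 × 19.0) = 0.4082
R = 1 / (1 − 0.4082) = 1.690
Css,max = 51.2 × 1.690 = 86.52 mg/L
Css,min = Css,max × e^(−kτ) = 86.52 × 0.4082 ≈ 35.3 mg/L

35.3 mg/L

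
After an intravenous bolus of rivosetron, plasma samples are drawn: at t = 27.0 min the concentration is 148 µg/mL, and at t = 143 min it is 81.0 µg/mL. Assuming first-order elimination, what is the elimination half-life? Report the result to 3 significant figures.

133 minutes

k = ln(C₁/C₂) / (t₂ − t₁) = ln(148/81.0) / (143 − 27.0)
  = 0.6028 / 116.0 = 0.005196 min⁻¹
t½ = ln 2 / k = ln 2 / 0.005196 ≈ 133 minutes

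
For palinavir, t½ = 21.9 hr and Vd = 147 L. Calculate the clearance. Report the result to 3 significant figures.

4.65 L/hr

k = ln 2 / t½ = ln 2 / 21.9 = 0.03165 hr⁻¹
CL = k · V = 0.03165 × 147 ≈ 4.65 L/hr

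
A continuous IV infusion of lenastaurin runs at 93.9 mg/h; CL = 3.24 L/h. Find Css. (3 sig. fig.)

29.0 µg/mL

Css = infusion rate / CL = 93.9 / 3.24 ≈ 29.0 µg/mL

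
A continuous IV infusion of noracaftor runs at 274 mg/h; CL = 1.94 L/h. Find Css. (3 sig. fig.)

141 µg/mL

Css = infusion rate / CL = 274 / 1.94 ≈ 141 µg/mL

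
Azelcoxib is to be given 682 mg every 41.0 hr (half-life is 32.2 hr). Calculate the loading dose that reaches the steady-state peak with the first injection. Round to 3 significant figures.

k = ln 2 / 32.2 = 0.02153 hr⁻¹
Accumulation ratio R = 1 / (1 − e^(−kτ)) = 1 / (1 − e^(−0.02153×41.0)) = 1 / (1 − 0.4137) = 1.706
Loading dose = maintenance dose × R = 682 × 1.706 ≈ 1160 mg

1160 mg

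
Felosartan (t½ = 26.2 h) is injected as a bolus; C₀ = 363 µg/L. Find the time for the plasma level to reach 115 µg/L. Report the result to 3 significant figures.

k = ln 2 / 26.2 = 0.02646 h⁻¹
C(t) = C₀ e^(−kt)  ⇒  t = ln(C₀/C) / k
t = ln(363/115) / 0.02646 = 1.149 / 0.02646 ≈ 43.4 hours

43.4 hours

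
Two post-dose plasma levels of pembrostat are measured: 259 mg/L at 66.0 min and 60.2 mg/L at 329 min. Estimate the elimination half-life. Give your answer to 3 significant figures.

k = ln(C₁/C₂) / (t₂ − t₁) = ln(259/60.2) / (329 − 66.0)
  = 1.459 / 263.0 = 0.005548 min⁻¹
t½ = ln 2 / k = ln 2 / 0.005548 ≈ 125 minutes

125 minutes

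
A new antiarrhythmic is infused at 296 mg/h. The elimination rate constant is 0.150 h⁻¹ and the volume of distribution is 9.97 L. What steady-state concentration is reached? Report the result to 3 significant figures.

CL = k · V = 0.150 × 9.97 = 1.496 L/h
Css = rate / CL = 296 / 1.496 ≈ 198 mg/L

198 mg/L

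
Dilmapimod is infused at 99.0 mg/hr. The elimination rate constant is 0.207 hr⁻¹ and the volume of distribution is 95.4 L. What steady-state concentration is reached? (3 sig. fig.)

CL = k · V = 0.207 × 95.4 = 19.75 L/hr
Css = rate / CL = 99.0 / 19.75 ≈ 5.01 mg/L

5.01 mg/L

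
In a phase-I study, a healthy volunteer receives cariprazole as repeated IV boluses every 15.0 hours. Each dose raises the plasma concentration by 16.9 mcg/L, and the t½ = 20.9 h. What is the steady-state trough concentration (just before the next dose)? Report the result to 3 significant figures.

k = ln 2 / 20.9 = 0.03316 h⁻¹
Fraction remaining after one interval: e^(−kτ) = e^(−0.03316 × 15.0) = 0.6081
R = 1 / (1 − 0.6081) = 2.551
Css,max = 16.9 × 2.551 = 43.12 mcg/L
Css,min = Css,max × e^(−kτ) = 43.12 × 0.6081 ≈ 26.2 mcg/L

26.2 mcg/L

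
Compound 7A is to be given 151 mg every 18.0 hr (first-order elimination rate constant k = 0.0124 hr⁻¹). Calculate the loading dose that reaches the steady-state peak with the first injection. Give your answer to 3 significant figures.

755 mg

Accumulation ratio R = 1 / (1 − e^(−kτ)) = 1 / (1 − e^(−0.01240×18.0)) = 1 / (1 − 0.8000) = 4.999
Loading dose = maintenance dose × R = 151 × 4.999 ≈ 755 mg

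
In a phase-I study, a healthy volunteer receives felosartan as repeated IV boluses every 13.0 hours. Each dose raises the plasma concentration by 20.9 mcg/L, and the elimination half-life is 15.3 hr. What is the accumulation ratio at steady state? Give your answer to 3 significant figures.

k = ln 2 / 15.3 = 0.04530 hr⁻¹
Fraction remaining after one interval: e^(−kτ) = e^(−0.04530 × 13.0) = 0.5549
R = 1 / (1 − 0.5549) = 1 / 0.4451 ≈ 2.25

2.25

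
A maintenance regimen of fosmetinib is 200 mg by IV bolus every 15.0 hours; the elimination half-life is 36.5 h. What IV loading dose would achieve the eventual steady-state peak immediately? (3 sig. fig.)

k = ln 2 / 36.5 = 0.01899 h⁻¹
Accumulation ratio R = 1 / (1 − e^(−kτ)) = 1 / (1 − e^(−0.01899×15.0)) = 1 / (1 − 0.7521) = 4.034
Loading dose = maintenance dose × R = 200 × 4.034 ≈ 807 mg

807 mg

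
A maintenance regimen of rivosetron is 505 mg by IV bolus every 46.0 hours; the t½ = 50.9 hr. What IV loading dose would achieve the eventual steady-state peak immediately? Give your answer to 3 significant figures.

1080 mg

k = ln 2 / 50.9 = 0.01362 hr⁻¹
Accumulation ratio R = 1 / (1 − e^(−kτ)) = 1 / (1 − e^(−0.01362×46.0)) = 1 / (1 − 0.5345) = 2.148
Loading dose = maintenance dose × R = 505 × 2.148 ≈ 1080 mg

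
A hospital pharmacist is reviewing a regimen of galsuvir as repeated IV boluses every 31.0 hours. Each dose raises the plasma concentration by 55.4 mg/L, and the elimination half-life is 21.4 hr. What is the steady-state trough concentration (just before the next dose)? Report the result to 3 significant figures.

k = ln 2 / 21.4 = 0.03239 hr⁻¹
Fraction remaining after one interval: e^(−kτ) = e^(−0.03239 × 31.0) = 0.3664
R = 1 / (1 − 0.3664) = 1.578
Css,max = 55.4 × 1.578 = 87.43 mg/L
Css,min = Css,max × e^(−kτ) = 87.43 × 0.3664 ≈ 32.0 mg/L

32.0 mg/L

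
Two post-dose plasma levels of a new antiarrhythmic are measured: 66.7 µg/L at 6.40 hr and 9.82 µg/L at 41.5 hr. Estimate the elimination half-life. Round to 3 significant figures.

12.7 hours

k = ln(C₁/C₂) / (t₂ − t₁) = ln(66.7/9.82) / (41.5 − 6.40)
  = 1.916 / 35.10 = 0.05458 hr⁻¹
t½ = ln 2 / k = ln 2 / 0.05458 ≈ 12.7 hours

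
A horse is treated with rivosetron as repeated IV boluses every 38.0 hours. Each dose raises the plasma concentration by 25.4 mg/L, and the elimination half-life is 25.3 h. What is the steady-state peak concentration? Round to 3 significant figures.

k = ln 2 / 25.3 = 0.02740 h⁻¹
Fraction remaining after one interval: e^(−kτ) = e^(−0.02740 × 38.0) = 0.3531
R = 1 / (1 − 0.3531) = 1.546
Css,max = 25.4 × 1.546 ≈ 39.3 mg/L

39.3 mg/L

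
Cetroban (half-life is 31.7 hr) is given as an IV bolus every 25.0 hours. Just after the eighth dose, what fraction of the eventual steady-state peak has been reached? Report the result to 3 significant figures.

0.987

k = ln 2 / 31.7 = 0.02187 hr⁻¹
f_n = 1 − e^(−nkτ) = 1 − e^(−8 × 0.02187 × 25.0) = 1 − e^(−4.373) = 1 − 0.01261 ≈ 0.987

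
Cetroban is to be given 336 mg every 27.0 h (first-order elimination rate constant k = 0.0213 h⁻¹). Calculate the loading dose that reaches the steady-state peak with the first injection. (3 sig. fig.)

768 mg

Accumulation ratio R = 1 / (1 − e^(−kτ)) = 1 / (1 − e^(−0.02130×27.0)) = 1 / (1 − 0.5626) = 2.286
Loading dose = maintenance dose × R = 336 × 2.286 ≈ 768 mg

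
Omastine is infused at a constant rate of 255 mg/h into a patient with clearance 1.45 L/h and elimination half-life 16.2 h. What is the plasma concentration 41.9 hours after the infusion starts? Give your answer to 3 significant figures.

147 mg/L

Css = rate / CL = 255 / 1.45 = 175.9 mg/L
k = ln 2 / 16.2 = 0.04279 h⁻¹
C(t) = Css (1 − e^(−kt)) = 175.9 × (1 − e^(−1.793)) = 175.9 × 0.8335 ≈ 147 mg/L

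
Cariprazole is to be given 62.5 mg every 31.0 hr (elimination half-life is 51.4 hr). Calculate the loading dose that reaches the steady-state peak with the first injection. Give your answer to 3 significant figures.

183 mg

k = ln 2 / 51.4 = 0.01349 hr⁻¹
Accumulation ratio R = 1 / (1 − e^(−kτ)) = 1 / (1 − e^(−0.01349×31.0)) = 1 / (1 − 0.6583) = 2.927
Loading dose = maintenance dose × R = 62.5 × 2.927 ≈ 183 mg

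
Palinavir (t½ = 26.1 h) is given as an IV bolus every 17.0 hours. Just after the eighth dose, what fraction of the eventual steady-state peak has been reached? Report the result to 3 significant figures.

0.973

k = ln 2 / 26.1 = 0.02656 h⁻¹
f_n = 1 − e^(−nkτ) = 1 − e^(−8 × 0.02656 × 17.0) = 1 − e^(−3.612) = 1 − 0.02700 ≈ 0.973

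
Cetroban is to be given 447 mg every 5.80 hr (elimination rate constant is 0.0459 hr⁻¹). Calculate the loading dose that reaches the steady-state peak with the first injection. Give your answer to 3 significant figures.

Accumulation ratio R = 1 / (1 − e^(−kτ)) = 1 / (1 − e^(−0.04590×5.80)) = 1 / (1 − 0.7663) = 4.278
Loading dose = maintenance dose × R = 447 × 4.278 ≈ 1910 mg

1910 mg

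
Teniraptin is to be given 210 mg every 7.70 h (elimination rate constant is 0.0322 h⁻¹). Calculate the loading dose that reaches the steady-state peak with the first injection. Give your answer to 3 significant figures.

956 mg

Accumulation ratio R = 1 / (1 − e^(−kτ)) = 1 / (1 − e^(−0.03220×7.70)) = 1 / (1 − 0.7804) = 4.554
Loading dose = maintenance dose × R = 210 × 4.554 ≈ 956 mg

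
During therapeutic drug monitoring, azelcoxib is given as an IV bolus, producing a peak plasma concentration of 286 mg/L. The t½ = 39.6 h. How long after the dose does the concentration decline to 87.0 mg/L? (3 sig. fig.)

k = ln 2 / 39.6 = 0.01750 h⁻¹
C(t) = C₀ e^(−kt)  ⇒  t = ln(C₀/C) / k
t = ln(286/87.0) / 0.01750 = 1.190 / 0.01750 ≈ 68.0 hours

68.0 hours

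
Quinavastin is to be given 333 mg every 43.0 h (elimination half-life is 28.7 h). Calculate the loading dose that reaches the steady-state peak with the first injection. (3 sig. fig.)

k = ln 2 / 28.7 = 0.02415 h⁻¹
Accumulation ratio R = 1 / (1 − e^(−kτ)) = 1 / (1 − e^(−0.02415×43.0)) = 1 / (1 − 0.3540) = 1.548
Loading dose = maintenance dose × R = 333 × 1.548 ≈ 515 mg

515 mg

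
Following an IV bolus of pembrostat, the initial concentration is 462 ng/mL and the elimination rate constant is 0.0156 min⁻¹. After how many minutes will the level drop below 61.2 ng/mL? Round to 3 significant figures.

C(t) = C₀ e^(−kt)  ⇒  t = ln(C₀/C) / k
t = ln(462/61.2) / 0.01560 = 2.021 / 0.01560 ≈ 130 minutes

130 minutes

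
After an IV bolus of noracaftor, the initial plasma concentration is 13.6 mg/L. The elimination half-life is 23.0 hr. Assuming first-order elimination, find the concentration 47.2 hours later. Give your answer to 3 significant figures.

k = ln 2 / 23.0 = 0.03014 hr⁻¹
C(t) = C₀ e^(−kt) = 13.6 × e^(−0.03014 × 47.2) = 13.6 × e^(−1.422) = 13.6 × 0.2411 ≈ 3.28 mg/L

3.28 mg/L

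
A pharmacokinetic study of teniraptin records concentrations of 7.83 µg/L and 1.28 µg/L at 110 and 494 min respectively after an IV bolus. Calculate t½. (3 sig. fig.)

k = ln(C₁/C₂) / (t₂ − t₁) = ln(7.83/1.28) / (494 − 110)
  = 1.811 / 384.0 = 0.004716 min⁻¹
t½ = ln 2 / k = ln 2 / 0.004716 ≈ 147 minutes

147 minutes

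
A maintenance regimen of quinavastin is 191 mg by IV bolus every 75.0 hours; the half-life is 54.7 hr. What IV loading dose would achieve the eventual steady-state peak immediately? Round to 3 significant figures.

k = ln 2 / 54.7 = 0.01267 hr⁻¹
Accumulation ratio R = 1 / (1 − e^(−kτ)) = 1 / (1 − e^(−0.01267×75.0)) = 1 / (1 − 0.3866) = 1.630
Loading dose = maintenance dose × R = 191 × 1.630 ≈ 311 mg

311 mg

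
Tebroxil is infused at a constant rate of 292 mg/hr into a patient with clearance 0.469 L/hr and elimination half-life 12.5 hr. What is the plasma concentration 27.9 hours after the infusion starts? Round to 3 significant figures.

490 µg/mL

Css = rate / CL = 292 / 0.469 = 622.6 µg/mL
k = ln 2 / 12.5 = 0.05545 hr⁻¹
C(t) = Css (1 − e^(−kt)) = 622.6 × (1 − e^(−1.547)) = 622.6 × 0.7871 ≈ 490 µg/mL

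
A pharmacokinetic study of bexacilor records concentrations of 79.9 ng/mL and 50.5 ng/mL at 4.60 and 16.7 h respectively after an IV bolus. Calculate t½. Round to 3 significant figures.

18.3 hours

k = ln(C₁/C₂) / (t₂ − t₁) = ln(79.9/50.5) / (16.7 − 4.60)
  = 0.4588 / 12.10 = 0.03792 h⁻¹
t½ = ln 2 / k = ln 2 / 0.03792 ≈ 18.3 hours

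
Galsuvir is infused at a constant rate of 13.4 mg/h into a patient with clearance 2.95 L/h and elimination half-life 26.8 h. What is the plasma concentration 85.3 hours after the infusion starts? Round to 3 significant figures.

4.04 mg/L

Css = rate / CL = 13.4 / 2.95 = 4.542 mg/L
k = ln 2 / 26.8 = 0.02586 h⁻¹
C(t) = Css (1 − e^(−kt)) = 4.542 × (1 − e^(−2.206)) = 4.542 × 0.8899 ≈ 4.04 mg/L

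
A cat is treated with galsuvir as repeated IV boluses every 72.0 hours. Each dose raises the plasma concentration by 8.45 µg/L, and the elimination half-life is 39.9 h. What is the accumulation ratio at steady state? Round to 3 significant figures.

1.40

k = ln 2 / 39.9 = 0.01737 h⁻¹
Fraction remaining after one interval: e^(−kτ) = e^(−0.01737 × 72.0) = 0.2863
R = 1 / (1 − 0.2863) = 1 / 0.7137 ≈ 1.40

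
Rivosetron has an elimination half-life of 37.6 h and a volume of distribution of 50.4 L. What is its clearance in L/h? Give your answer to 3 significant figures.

0.929 L/h

k = ln 2 / t½ = ln 2 / 37.6 = 0.01843 h⁻¹
CL = k · V = 0.01843 × 50.4 ≈ 0.929 L/h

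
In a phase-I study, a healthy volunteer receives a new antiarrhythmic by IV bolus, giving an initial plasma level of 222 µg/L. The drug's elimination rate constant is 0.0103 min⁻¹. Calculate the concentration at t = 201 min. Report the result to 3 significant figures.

28.0 µg/L

C(t) = C₀ e^(−kt) = 222 × e^(−0.01030 × 201) = 222 × e^(−2.070) = 222 × 0.1261 ≈ 28.0 µg/L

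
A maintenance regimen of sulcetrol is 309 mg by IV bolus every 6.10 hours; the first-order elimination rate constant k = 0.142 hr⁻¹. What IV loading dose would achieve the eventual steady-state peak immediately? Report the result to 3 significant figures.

Accumulation ratio R = 1 / (1 − e^(−kτ)) = 1 / (1 − e^(−0.1420×6.10)) = 1 / (1 − 0.4205) = 1.726
Loading dose = maintenance dose × R = 309 × 1.726 ≈ 533 mg

533 mg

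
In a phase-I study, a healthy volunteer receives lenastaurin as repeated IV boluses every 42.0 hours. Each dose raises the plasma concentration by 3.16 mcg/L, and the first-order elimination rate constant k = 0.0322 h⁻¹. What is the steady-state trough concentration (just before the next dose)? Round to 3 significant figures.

Fraction remaining after one interval: e^(−kτ) = e^(−0.03220 × 42.0) = 0.2586
R = 1 / (1 − 0.2586) = 1.349
Css,max = 3.16 × 1.349 = 4.262 mcg/L
Css,min = Css,max × e^(−kτ) = 4.262 × 0.2586 ≈ 1.10 mcg/L

1.10 mcg/L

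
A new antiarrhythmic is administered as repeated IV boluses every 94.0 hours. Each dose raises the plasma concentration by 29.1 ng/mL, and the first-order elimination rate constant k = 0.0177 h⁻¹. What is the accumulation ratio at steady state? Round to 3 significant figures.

1.23

Fraction remaining after one interval: e^(−kτ) = e^(−0.01770 × 94.0) = 0.1894
R = 1 / (1 − 0.1894) = 1 / 0.8106 ≈ 1.23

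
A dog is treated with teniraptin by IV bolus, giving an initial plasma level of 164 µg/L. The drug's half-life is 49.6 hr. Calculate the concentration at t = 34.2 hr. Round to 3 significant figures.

k = ln 2 / 49.6 = 0.01397 hr⁻¹
34.2 hr is 0.6895 half-lives, so C = 164 × (1/2)^0.6895 = 164 × 0.6201 ≈ 102 µg/L

102 µg/L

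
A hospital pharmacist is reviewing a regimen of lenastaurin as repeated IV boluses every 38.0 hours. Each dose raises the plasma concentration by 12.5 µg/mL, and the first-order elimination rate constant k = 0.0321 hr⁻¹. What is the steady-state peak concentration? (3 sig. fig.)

Fraction remaining after one interval: e^(−kτ) = e^(−0.03210 × 38.0) = 0.2953
R = 1 / (1 − 0.2953) = 1.419
Css,max = 12.5 × 1.419 ≈ 17.7 µg/mL

17.7 µg/mL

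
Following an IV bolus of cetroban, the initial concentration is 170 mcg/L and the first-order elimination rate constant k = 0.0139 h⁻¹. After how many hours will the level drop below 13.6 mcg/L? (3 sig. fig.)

C(t) = C₀ e^(−kt)  ⇒  t = ln(C₀/C) / k
t = ln(170/13.6) / 0.01390 = 2.526 / 0.01390 ≈ 182 hours

182 hours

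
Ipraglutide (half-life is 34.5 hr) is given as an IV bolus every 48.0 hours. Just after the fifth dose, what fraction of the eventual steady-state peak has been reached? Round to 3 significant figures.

0.992

k = ln 2 / 34.5 = 0.02009 hr⁻¹
f_n = 1 − e^(−nkτ) = 1 − e^(−5 × 0.02009 × 48.0) = 1 − e^(−4.822) = 1 − 0.008052 ≈ 0.992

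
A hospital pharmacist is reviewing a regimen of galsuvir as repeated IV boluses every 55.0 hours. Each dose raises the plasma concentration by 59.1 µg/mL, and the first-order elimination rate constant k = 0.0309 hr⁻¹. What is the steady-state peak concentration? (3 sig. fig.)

Fraction remaining after one interval: e^(−kτ) = e^(−0.03090 × 55.0) = 0.1828
R = 1 / (1 − 0.1828) = 1.224
Css,max = 59.1 × 1.224 ≈ 72.3 µg/mL

72.3 µg/mL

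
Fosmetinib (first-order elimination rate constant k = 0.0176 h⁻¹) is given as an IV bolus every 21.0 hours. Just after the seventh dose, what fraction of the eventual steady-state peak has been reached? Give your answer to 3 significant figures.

f_n = 1 − e^(−nkτ) = 1 − e^(−7 × 0.01760 × 21.0) = 1 − e^(−2.587) = 1 − 0.07523 ≈ 0.925

0.925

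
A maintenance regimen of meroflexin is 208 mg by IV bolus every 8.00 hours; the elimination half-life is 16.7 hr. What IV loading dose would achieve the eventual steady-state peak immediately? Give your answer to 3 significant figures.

736 mg

k = ln 2 / 16.7 = 0.04151 hr⁻¹
Accumulation ratio R = 1 / (1 − e^(−kτ)) = 1 / (1 − e^(−0.04151×8.00)) = 1 / (1 − 0.7175) = 3.539
Loading dose = maintenance dose × R = 208 × 3.539 ≈ 736 mg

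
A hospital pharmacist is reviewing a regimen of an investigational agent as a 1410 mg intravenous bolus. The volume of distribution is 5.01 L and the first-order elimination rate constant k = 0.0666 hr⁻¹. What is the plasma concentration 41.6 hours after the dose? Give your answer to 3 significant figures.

C₀ = dose / V = 1410 / 5.01 = 281.4 µg/mL
C(t) = C₀ e^(−kt) = 281.4 × e^(−0.06660 × 41.6) = 281.4 × e^(−2.771) = 281.4 × 0.06263 ≈ 17.6 µg/mL

17.6 µg/mL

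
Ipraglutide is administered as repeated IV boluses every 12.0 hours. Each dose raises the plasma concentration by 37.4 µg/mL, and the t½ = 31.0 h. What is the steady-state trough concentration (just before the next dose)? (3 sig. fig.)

122 µg/mL

k = ln 2 / 31.0 = 0.02236 h⁻¹
Fraction remaining after one interval: e^(−kτ) = e^(−0.02236 × 12.0) = 0.7647
R = 1 / (1 − 0.7647) = 4.249
Css,max = 37.4 × 4.249 = 158.9 µg/mL
Css,min = Css,max × e^(−kτ) = 158.9 × 0.7647 ≈ 122 µg/mL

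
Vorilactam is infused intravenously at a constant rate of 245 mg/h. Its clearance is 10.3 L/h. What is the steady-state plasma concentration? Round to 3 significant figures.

23.8 mg/L

Css = infusion rate / CL = 245 / 10.3 ≈ 23.8 mg/L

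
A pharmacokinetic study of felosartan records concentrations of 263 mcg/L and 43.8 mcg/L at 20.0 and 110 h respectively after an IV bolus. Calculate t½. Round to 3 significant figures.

k = ln(C₁/C₂) / (t₂ − t₁) = ln(263/43.8) / (110 − 20.0)
  = 1.793 / 90.00 = 0.01992 h⁻¹
t½ = ln 2 / k = ln 2 / 0.01992 ≈ 34.8 hours

34.8 hours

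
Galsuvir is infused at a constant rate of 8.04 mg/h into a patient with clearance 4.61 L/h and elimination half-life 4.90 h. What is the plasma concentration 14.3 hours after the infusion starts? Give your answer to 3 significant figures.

1.51 mg/L

Css = rate / CL = 8.04 / 4.61 = 1.744 mg/L
k = ln 2 / 4.90 = 0.1415 h⁻¹
C(t) = Css (1 − e^(−kt)) = 1.744 × (1 − e^(−2.023)) = 1.744 × 0.8677 ≈ 1.51 mg/L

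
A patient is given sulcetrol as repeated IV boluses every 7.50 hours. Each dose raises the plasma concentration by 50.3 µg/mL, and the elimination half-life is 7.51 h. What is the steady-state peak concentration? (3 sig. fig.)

101 µg/mL

k = ln 2 / 7.51 = 0.09230 h⁻¹
Fraction remaining after one interval: e^(−kτ) = e^(−0.09230 × 7.50) = 0.5005
R = 1 / (1 − 0.5005) = 2.002
Css,max = 50.3 × 2.002 ≈ 101 µg/mL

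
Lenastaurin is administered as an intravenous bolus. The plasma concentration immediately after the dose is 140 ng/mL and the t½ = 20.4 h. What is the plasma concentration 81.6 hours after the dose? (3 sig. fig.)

k = ln 2 / 20.4 = 0.03398 h⁻¹
81.6 h is 4.000 half-lives, so C = 140 × (1/2)^4.000 = 140 × 0.06250 ≈ 8.75 ng/mL

8.75 ng/mL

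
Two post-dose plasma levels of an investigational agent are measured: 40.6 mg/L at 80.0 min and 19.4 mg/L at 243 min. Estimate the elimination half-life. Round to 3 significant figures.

153 minutes

k = ln(C₁/C₂) / (t₂ − t₁) = ln(40.6/19.4) / (243 − 80.0)
  = 0.7385 / 163.0 = 0.004531 min⁻¹
t½ = ln 2 / k = ln 2 / 0.004531 ≈ 153 minutes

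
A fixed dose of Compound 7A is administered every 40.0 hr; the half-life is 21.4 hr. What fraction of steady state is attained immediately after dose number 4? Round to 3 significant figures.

k = ln 2 / 21.4 = 0.03239 hr⁻¹
f_n = 1 − e^(−nkτ) = 1 − e^(−4 × 0.03239 × 40.0) = 1 − e^(−5.182) = 1 − 0.005614 ≈ 0.994

0.994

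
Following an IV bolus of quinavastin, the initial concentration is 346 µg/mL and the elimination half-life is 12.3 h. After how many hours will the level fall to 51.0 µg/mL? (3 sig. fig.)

34.0 hours

k = ln 2 / 12.3 = 0.05635 h⁻¹
C(t) = C₀ e^(−kt)  ⇒  t = ln(C₀/C) / k
t = ln(346/51.0) / 0.05635 = 1.915 / 0.05635 ≈ 34.0 hours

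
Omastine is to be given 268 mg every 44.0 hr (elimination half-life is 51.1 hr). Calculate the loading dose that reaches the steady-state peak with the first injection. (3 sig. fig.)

k = ln 2 / 51.1 = 0.01356 hr⁻¹
Accumulation ratio R = 1 / (1 − e^(−kτ)) = 1 / (1 − e^(−0.01356×44.0)) = 1 / (1 − 0.5505) = 2.225
Loading dose = maintenance dose × R = 268 × 2.225 ≈ 596 mg

596 mg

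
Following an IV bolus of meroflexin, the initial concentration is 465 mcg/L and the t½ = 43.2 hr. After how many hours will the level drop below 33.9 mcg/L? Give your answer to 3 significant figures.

163 hours

k = ln 2 / 43.2 = 0.01605 hr⁻¹
C(t) = C₀ e^(−kt)  ⇒  t = ln(C₀/C) / k
t = ln(465/33.9) / 0.01605 = 2.619 / 0.01605 ≈ 163 hours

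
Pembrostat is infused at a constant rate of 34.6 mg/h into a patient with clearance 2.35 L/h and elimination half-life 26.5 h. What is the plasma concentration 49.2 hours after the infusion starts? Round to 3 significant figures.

Css = rate / CL = 34.6 / 2.35 = 14.72 µg/mL
k = ln 2 / 26.5 = 0.02616 h⁻¹
C(t) = Css (1 − e^(−kt)) = 14.72 × (1 − e^(−1.287)) = 14.72 × 0.7239 ≈ 10.7 µg/mL

10.7 µg/mL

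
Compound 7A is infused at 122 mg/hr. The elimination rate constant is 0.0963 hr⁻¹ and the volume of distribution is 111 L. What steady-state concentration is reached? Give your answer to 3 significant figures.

CL = k · V = 0.0963 × 111 = 10.69 L/hr
Css = rate / CL = 122 / 10.69 ≈ 11.4 µg/mL

11.4 µg/mL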